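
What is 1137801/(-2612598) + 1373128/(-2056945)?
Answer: -1975941848163/1791323464370 ≈ -1.1031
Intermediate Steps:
1137801/(-2612598) + 1373128/(-2056945) = 1137801*(-1/2612598) + 1373128*(-1/2056945) = -379267/870866 - 1373128/2056945 = -1975941848163/1791323464370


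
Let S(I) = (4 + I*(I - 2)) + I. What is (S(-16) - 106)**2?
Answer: 28900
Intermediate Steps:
S(I) = 4 + I + I*(-2 + I) (S(I) = (4 + I*(-2 + I)) + I = 4 + I + I*(-2 + I))
(S(-16) - 106)**2 = ((4 + (-16)**2 - 1*(-16)) - 106)**2 = ((4 + 256 + 16) - 106)**2 = (276 - 106)**2 = 170**2 = 28900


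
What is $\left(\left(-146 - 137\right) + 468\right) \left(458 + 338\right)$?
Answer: $147260$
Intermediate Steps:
$\left(\left(-146 - 137\right) + 468\right) \left(458 + 338\right) = \left(\left(-146 - 137\right) + 468\right) 796 = \left(-283 + 468\right) 796 = 185 \cdot 796 = 147260$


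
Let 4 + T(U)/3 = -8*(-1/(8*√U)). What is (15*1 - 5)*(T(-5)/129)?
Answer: -40/43 - 2*I*√5/43 ≈ -0.93023 - 0.104*I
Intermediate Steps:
T(U) = -12 + 3/√U (T(U) = -12 + 3*(-8*(-1/(8*√U))) = -12 + 3*(-(-1)/√U) = -12 + 3/√U)
(15*1 - 5)*(T(-5)/129) = (15*1 - 5)*((-12 + 3/√(-5))/129) = (15 - 5)*((-12 + 3*(-I*√5/5))*(1/129)) = 10*((-12 - 3*I*√5/5)*(1/129)) = 10*(-4/43 - I*√5/215) = -40/43 - 2*I*√5/43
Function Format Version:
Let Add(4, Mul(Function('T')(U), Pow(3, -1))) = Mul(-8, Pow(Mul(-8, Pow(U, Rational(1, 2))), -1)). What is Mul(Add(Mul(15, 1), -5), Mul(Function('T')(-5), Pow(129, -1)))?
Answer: Add(Rational(-40, 43), Mul(Rational(-2, 43), I, Pow(5, Rational(1, 2)))) ≈ Add(-0.93023, Mul(-0.10400, I))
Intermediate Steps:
Function('T')(U) = Add(-12, Mul(3, Pow(U, Rational(-1, 2)))) (Function('T')(U) = Add(-12, Mul(3, Mul(-8, Pow(Mul(-8, Pow(U, Rational(1, 2))), -1)))) = Add(-12, Mul(3, Mul(-8, Mul(Rational(-1, 8), Pow(U, Rational(-1, 2)))))) = Add(-12, Mul(3, Pow(U, Rational(-1, 2)))))
Mul(Add(Mul(15, 1), -5), Mul(Function('T')(-5), Pow(129, -1))) = Mul(Add(Mul(15, 1), -5), Mul(Add(-12, Mul(3, Pow(-5, Rational(-1, 2)))), Pow(129, -1))) = Mul(Add(15, -5), Mul(Add(-12, Mul(3, Mul(Rational(-1, 5), I, Pow(5, Rational(1, 2))))), Rational(1, 129))) = Mul(10, Mul(Add(-12, Mul(Rational(-3, 5), I, Pow(5, Rational(1, 2)))), Rational(1, 129))) = Mul(10, Add(Rational(-4, 43), Mul(Rational(-1, 215), I, Pow(5, Rational(1, 2))))) = Add(Rational(-40, 43), Mul(Rational(-2, 43), I, Pow(5, Rational(1, 2))))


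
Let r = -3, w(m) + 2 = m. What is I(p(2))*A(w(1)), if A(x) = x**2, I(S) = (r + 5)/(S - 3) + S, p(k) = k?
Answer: 0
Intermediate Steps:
w(m) = -2 + m
I(S) = S + 2/(-3 + S) (I(S) = (-3 + 5)/(S - 3) + S = 2/(-3 + S) + S = S + 2/(-3 + S))
I(p(2))*A(w(1)) = ((2 + 2**2 - 3*2)/(-3 + 2))*(-2 + 1)**2 = ((2 + 4 - 6)/(-1))*(-1)**2 = -1*0*1 = 0*1 = 0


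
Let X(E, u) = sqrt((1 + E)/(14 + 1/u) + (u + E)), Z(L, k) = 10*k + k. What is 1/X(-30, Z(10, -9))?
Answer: -I*sqrt(15714210)/45384 ≈ -0.087346*I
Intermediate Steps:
Z(L, k) = 11*k
X(E, u) = sqrt(E + u + (1 + E)/(14 + 1/u)) (X(E, u) = sqrt((1 + E)/(14 + 1/u) + (E + u)) = sqrt(E + u + (1 + E)/(14 + 1/u)))
1/X(-30, Z(10, -9)) = 1/(sqrt((11*(-9) - 330*(-9) + (1 + 14*(11*(-9)))*(-30 + 11*(-9)))/(1 + 14*(11*(-9))))) = 1/(sqrt((-99 - 30*(-99) + (1 + 14*(-99))*(-30 - 99))/(1 + 14*(-99)))) = 1/(sqrt((-99 + 2970 + (1 - 1386)*(-129))/(1 - 1386))) = 1/(sqrt((-99 + 2970 - 1385*(-129))/(-1385))) = 1/(sqrt(-(-99 + 2970 + 178665)/1385)) = 1/(sqrt(-1/1385*181536)) = 1/(sqrt(-181536/1385)) = 1/(4*I*sqrt(15714210)/1385) = -I*sqrt(15714210)/45384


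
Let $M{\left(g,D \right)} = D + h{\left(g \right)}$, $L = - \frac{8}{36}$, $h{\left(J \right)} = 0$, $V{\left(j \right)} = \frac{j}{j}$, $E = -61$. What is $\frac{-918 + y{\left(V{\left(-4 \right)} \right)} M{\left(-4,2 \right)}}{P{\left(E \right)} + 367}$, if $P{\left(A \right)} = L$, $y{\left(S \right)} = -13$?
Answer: $- \frac{8496}{3301} \approx -2.5738$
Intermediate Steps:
$V{\left(j \right)} = 1$
$L = - \frac{2}{9}$ ($L = \left(-8\right) \frac{1}{36} = - \frac{2}{9} \approx -0.22222$)
$M{\left(g,D \right)} = D$ ($M{\left(g,D \right)} = D + 0 = D$)
$P{\left(A \right)} = - \frac{2}{9}$
$\frac{-918 + y{\left(V{\left(-4 \right)} \right)} M{\left(-4,2 \right)}}{P{\left(E \right)} + 367} = \frac{-918 - 26}{- \frac{2}{9} + 367} = \frac{-918 - 26}{\frac{3301}{9}} = \left(-944\right) \frac{9}{3301} = - \frac{8496}{3301}$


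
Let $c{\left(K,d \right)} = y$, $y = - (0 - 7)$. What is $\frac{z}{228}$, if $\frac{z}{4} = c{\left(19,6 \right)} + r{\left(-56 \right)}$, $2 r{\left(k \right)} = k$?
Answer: $- \frac{7}{19} \approx -0.36842$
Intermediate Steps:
$r{\left(k \right)} = \frac{k}{2}$
$y = 7$ ($y = - (0 - 7) = \left(-1\right) \left(-7\right) = 7$)
$c{\left(K,d \right)} = 7$
$z = -84$ ($z = 4 \left(7 + \frac{1}{2} \left(-56\right)\right) = 4 \left(7 - 28\right) = 4 \left(-21\right) = -84$)
$\frac{z}{228} = - \frac{84}{228} = \left(-84\right) \frac{1}{228} = - \frac{7}{19}$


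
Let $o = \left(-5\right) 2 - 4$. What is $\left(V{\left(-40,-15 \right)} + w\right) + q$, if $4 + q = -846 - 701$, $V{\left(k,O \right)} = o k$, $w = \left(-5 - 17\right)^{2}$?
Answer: $-507$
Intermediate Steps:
$o = -14$ ($o = -10 - 4 = -14$)
$w = 484$ ($w = \left(-22\right)^{2} = 484$)
$V{\left(k,O \right)} = - 14 k$
$q = -1551$ ($q = -4 - 1547 = -1551$)
$\left(V{\left(-40,-15 \right)} + w\right) + q = \left(\left(-14\right) \left(-40\right) + 484\right) - 1551 = \left(560 + 484\right) - 1551 = 1044 - 1551 = -507$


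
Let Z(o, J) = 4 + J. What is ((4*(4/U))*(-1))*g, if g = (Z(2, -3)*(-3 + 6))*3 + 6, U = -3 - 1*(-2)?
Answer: 240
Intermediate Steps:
U = -1 (U = -3 + 2 = -1)
g = 15 (g = ((4 - 3)*(-3 + 6))*3 + 6 = (1*3)*3 + 6 = 3*3 + 6 = 9 + 6 = 15)
((4*(4/U))*(-1))*g = ((4*(4/(-1)))*(-1))*15 = ((4*(4*(-1)))*(-1))*15 = ((4*(-4))*(-1))*15 = -16*(-1)*15 = 16*15 = 240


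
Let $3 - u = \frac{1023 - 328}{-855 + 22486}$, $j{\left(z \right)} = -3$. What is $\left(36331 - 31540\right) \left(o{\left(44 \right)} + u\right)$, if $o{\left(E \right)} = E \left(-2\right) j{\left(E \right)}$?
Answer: $\frac{27666980562}{21631} \approx 1.279 \cdot 10^{6}$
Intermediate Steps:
$u = \frac{64198}{21631}$ ($u = 3 - \frac{1023 - 328}{-855 + 22486} = 3 - \frac{695}{21631} = \frac{64198}{21631} \approx 2.9679$)
$o{\left(E \right)} = 6 E$ ($o{\left(E \right)} = E \left(-2\right) \left(-3\right) = - 2 E \left(-3\right) = 6 E$)
$\left(36331 - 31540\right) \left(o{\left(44 \right)} + u\right) = \left(36331 - 31540\right) \left(6 \cdot 44 + \frac{64198}{21631}\right) = 4791 \left(264 + \frac{64198}{21631}\right) = 4791 \cdot \frac{5774782}{21631} = \frac{27666980562}{21631}$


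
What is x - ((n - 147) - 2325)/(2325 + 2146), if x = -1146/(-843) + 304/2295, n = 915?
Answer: 312100777/169607385 ≈ 1.8401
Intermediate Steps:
x = 962114/644895 (x = -1146*(-1/843) + 304*(1/2295) = 382/281 + 304/2295 = 962114/644895 ≈ 1.4919)
x - ((n - 147) - 2325)/(2325 + 2146) = 962114/644895 - ((915 - 147) - 2325)/(2325 + 2146) = 962114/644895 - (768 - 2325)/4471 = 962114/644895 - (-1557)/4471 = 962114/644895 - 1*(-1557/4471) = 962114/644895 + 1557/4471 = 312100777/169607385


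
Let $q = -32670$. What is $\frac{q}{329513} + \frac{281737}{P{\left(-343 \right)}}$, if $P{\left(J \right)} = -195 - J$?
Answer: $\frac{92831168921}{48767924} \approx 1903.5$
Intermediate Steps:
$\frac{q}{329513} + \frac{281737}{P{\left(-343 \right)}} = - \frac{32670}{329513} + \frac{281737}{-195 - -343} = \left(-32670\right) \frac{1}{329513} + \frac{281737}{-195 + 343} = - \frac{32670}{329513} + \frac{281737}{148} = \frac{92831168921}{48767924}$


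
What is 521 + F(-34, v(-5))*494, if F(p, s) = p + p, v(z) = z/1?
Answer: -33071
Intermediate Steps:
v(z) = z (v(z) = z*1 = z)
F(p, s) = 2*p
521 + F(-34, v(-5))*494 = 521 + (2*(-34))*494 = 521 - 68*494 = 521 - 33592 = -33071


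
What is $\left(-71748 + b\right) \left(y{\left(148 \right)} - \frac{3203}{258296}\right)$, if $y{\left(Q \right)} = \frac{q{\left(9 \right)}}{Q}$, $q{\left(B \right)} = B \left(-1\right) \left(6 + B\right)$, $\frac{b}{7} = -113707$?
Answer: $\frac{7666971559697}{9556952} \approx 8.0224 \cdot 10^{5}$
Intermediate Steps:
$b = -795949$ ($b = 7 \left(-113707\right) = -795949$)
$q{\left(B \right)} = - B \left(6 + B\right)$
$y{\left(Q \right)} = - \frac{135}{Q}$ ($y{\left(Q \right)} = \frac{\left(-1\right) 9 \left(6 + 9\right)}{Q} = \frac{\left(-1\right) 9 \cdot 15}{Q} = - \frac{135}{Q}$)
$\left(-71748 + b\right) \left(y{\left(148 \right)} - \frac{3203}{258296}\right) = \left(-71748 - 795949\right) \left(- \frac{135}{148} - \frac{3203}{258296}\right) = - 867697 \left(\left(-135\right) \frac{1}{148} - \frac{3203}{258296}\right) = - 867697 \left(- \frac{135}{148} - \frac{3203}{258296}\right) = \left(-867697\right) \left(- \frac{8836001}{9556952}\right) = \frac{7666971559697}{9556952}$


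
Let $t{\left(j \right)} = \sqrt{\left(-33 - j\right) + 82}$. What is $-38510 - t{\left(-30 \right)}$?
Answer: $-38510 - \sqrt{79} \approx -38519.0$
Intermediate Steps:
$t{\left(j \right)} = \sqrt{49 - j}$
$-38510 - t{\left(-30 \right)} = -38510 - \sqrt{49 - -30} = -38510 - \sqrt{49 + 30} = -38510 - \sqrt{79}$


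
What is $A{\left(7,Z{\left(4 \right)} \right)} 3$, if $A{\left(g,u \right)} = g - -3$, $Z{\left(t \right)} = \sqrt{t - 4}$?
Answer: $30$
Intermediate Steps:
$Z{\left(t \right)} = \sqrt{-4 + t}$
$A{\left(g,u \right)} = 3 + g$ ($A{\left(g,u \right)} = g + 3 = 3 + g$)
$A{\left(7,Z{\left(4 \right)} \right)} 3 = \left(3 + 7\right) 3 = 10 \cdot 3 = 30$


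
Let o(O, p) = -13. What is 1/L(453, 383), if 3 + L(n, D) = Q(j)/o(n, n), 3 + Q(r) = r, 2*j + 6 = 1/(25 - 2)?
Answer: -598/1519 ≈ -0.39368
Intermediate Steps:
j = -137/46 (j = -3 + 1/(2*(25 - 2)) = -3 + (½)/23 = -3 + (½)*(1/23) = -3 + 1/46 = -137/46 ≈ -2.9783)
Q(r) = -3 + r
L(n, D) = -1519/598 (L(n, D) = -3 + (-3 - 137/46)/(-13) = -3 - 275/46*(-1/13) = -3 + 275/598 = -1519/598)
1/L(453, 383) = 1/(-1519/598) = -598/1519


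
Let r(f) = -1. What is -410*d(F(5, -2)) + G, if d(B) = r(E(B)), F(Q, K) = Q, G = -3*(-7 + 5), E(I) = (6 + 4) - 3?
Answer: 416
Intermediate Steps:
E(I) = 7 (E(I) = 10 - 3 = 7)
G = 6 (G = -3*(-2) = 6)
d(B) = -1
-410*d(F(5, -2)) + G = -410*(-1) + 6 = 410 + 6 = 416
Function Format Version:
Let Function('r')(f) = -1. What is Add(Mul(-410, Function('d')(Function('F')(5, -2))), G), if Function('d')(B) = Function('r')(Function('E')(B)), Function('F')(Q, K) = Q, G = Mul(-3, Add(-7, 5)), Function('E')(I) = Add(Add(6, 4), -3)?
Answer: 416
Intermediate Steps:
Function('E')(I) = 7 (Function('E')(I) = Add(10, -3) = 7)
G = 6 (G = Mul(-3, -2) = 6)
Function('d')(B) = -1
Add(Mul(-410, Function('d')(Function('F')(5, -2))), G) = Add(Mul(-410, -1), 6) = Add(410, 6) = 416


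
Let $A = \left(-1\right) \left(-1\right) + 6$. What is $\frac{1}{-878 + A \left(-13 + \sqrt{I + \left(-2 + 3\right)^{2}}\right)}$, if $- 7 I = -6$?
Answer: $- \frac{969}{938870} - \frac{\sqrt{91}}{938870} \approx -0.0010423$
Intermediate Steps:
$I = \frac{6}{7}$ ($I = \left(- \frac{1}{7}\right) \left(-6\right) = \frac{6}{7} \approx 0.85714$)
$A = 7$ ($A = 1 + 6 = 7$)
$\frac{1}{-878 + A \left(-13 + \sqrt{I + \left(-2 + 3\right)^{2}}\right)} = \frac{1}{-878 + 7 \left(-13 + \sqrt{\frac{6}{7} + \left(-2 + 3\right)^{2}}\right)} = \frac{1}{-878 + 7 \left(-13 + \sqrt{\frac{6}{7} + 1^{2}}\right)} = \frac{1}{-878 + 7 \left(-13 + \sqrt{\frac{6}{7} + 1}\right)} = \frac{1}{-878 + 7 \left(-13 + \sqrt{\frac{13}{7}}\right)} = \frac{1}{-878 + 7 \left(-13 + \frac{\sqrt{91}}{7}\right)} = \frac{1}{-878 - \left(91 - \sqrt{91}\right)} = \frac{1}{-969 + \sqrt{91}}$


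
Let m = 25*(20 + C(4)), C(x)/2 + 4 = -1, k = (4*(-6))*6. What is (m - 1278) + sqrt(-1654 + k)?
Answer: -1028 + I*sqrt(1798) ≈ -1028.0 + 42.403*I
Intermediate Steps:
k = -144 (k = -24*6 = -144)
C(x) = -10 (C(x) = -8 + 2*(-1) = -8 - 2 = -10)
m = 250 (m = 25*(20 - 10) = 25*10 = 250)
(m - 1278) + sqrt(-1654 + k) = (250 - 1278) + sqrt(-1654 - 144) = -1028 + sqrt(-1798) = -1028 + I*sqrt(1798)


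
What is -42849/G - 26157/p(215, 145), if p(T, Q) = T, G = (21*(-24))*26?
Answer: -37060977/313040 ≈ -118.39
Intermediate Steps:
G = -13104 (G = -504*26 = -13104)
-42849/G - 26157/p(215, 145) = -42849/(-13104) - 26157/215 = -42849*(-1/13104) - 26157*1/215 = 4761/1456 - 26157/215 = -37060977/313040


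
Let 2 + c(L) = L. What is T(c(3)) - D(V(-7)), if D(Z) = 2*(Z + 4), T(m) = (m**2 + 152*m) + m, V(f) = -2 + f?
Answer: 164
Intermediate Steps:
c(L) = -2 + L
T(m) = m**2 + 153*m
D(Z) = 8 + 2*Z (D(Z) = 2*(4 + Z) = 8 + 2*Z)
T(c(3)) - D(V(-7)) = (-2 + 3)*(153 + (-2 + 3)) - (8 + 2*(-2 - 7)) = 1*(153 + 1) - (8 + 2*(-9)) = 1*154 - (8 - 18) = 154 - 1*(-10) = 154 + 10 = 164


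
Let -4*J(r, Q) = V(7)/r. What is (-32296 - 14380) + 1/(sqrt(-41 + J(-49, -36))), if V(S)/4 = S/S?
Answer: -46676 - 7*I*sqrt(502)/1004 ≈ -46676.0 - 0.15621*I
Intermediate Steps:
V(S) = 4 (V(S) = 4*(S/S) = 4*1 = 4)
J(r, Q) = -1/r
(-32296 - 14380) + 1/(sqrt(-41 + J(-49, -36))) = (-32296 - 14380) + 1/(sqrt(-41 - 1/(-49))) = -46676 + 1/(sqrt(-41 - 1*(-1/49))) = -46676 + 1/(sqrt(-41 + 1/49)) = -46676 + 1/(sqrt(-2008/49)) = -46676 + 1/(2*I*sqrt(502)/7) = -46676 - 7*I*sqrt(502)/1004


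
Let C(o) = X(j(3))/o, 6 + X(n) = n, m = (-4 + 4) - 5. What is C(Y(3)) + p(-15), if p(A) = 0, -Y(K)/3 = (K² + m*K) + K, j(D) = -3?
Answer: -1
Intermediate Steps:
m = -5 (m = 0 - 5 = -5)
X(n) = -6 + n
Y(K) = -3*K² + 12*K (Y(K) = -3*((K² - 5*K) + K) = -3*(K² - 4*K) = -3*K² + 12*K)
C(o) = -9/o (C(o) = (-6 - 3)/o = -9/o)
C(Y(3)) + p(-15) = -9*1/(9*(4 - 1*3)) + 0 = -9*1/(9*(4 - 3)) + 0 = -9/(3*3*1) + 0 = -9/9 + 0 = -9*⅑ + 0 = -1 + 0 = -1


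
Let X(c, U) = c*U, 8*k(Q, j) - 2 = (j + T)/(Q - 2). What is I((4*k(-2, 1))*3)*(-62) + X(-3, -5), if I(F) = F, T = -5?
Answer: -264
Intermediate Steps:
k(Q, j) = 1/4 + (-5 + j)/(8*(-2 + Q)) (k(Q, j) = 1/4 + ((j - 5)/(Q - 2))/8 = 1/4 + ((-5 + j)/(-2 + Q))/8 = 1/4 + (-5 + j)/(8*(-2 + Q)))
X(c, U) = U*c
I((4*k(-2, 1))*3)*(-62) + X(-3, -5) = ((4*((-9 + 1 + 2*(-2))/(8*(-2 - 2))))*3)*(-62) - 5*(-3) = ((4*((1/8)*(-9 + 1 - 4)/(-4)))*3)*(-62) + 15 = ((4*((1/8)*(-1/4)*(-12)))*3)*(-62) + 15 = ((4*(3/8))*3)*(-62) + 15 = ((3/2)*3)*(-62) + 15 = (9/2)*(-62) + 15 = -279 + 15 = -264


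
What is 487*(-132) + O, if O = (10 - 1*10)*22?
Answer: -64284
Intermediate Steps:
O = 0 (O = (10 - 10)*22 = 0*22 = 0)
487*(-132) + O = 487*(-132) + 0 = -64284 + 0 = -64284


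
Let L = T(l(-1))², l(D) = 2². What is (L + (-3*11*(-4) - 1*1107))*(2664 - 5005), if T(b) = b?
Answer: 2245019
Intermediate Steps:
l(D) = 4
L = 16 (L = 4² = 16)
(L + (-3*11*(-4) - 1*1107))*(2664 - 5005) = (16 + (-3*11*(-4) - 1*1107))*(2664 - 5005) = (16 + (-33*(-4) - 1107))*(-2341) = (16 + (132 - 1107))*(-2341) = (16 - 975)*(-2341) = -959*(-2341) = 2245019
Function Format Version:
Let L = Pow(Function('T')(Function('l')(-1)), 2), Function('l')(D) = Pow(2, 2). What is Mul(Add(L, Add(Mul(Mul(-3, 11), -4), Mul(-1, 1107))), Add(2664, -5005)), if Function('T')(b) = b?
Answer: 2245019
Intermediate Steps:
Function('l')(D) = 4
L = 16 (L = Pow(4, 2) = 16)
Mul(Add(L, Add(Mul(Mul(-3, 11), -4), Mul(-1, 1107))), Add(2664, -5005)) = Mul(Add(16, Add(Mul(Mul(-3, 11), -4), Mul(-1, 1107))), Add(2664, -5005)) = Mul(Add(16, Add(Mul(-33, -4), -1107)), -2341) = Mul(Add(16, Add(132, -1107)), -2341) = Mul(Add(16, -975), -2341) = Mul(-959, -2341) = 2245019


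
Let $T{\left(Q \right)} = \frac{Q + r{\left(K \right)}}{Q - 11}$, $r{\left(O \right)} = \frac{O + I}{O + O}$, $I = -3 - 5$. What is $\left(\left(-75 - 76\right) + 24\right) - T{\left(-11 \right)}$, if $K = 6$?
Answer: $- \frac{16831}{132} \approx -127.51$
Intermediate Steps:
$I = -8$ ($I = -3 - 5 = -8$)
$r{\left(O \right)} = \frac{-8 + O}{2 O}$ ($r{\left(O \right)} = \frac{O - 8}{O + O} = \frac{-8 + O}{2 O}$)
$T{\left(Q \right)} = \frac{- \frac{1}{6} + Q}{-11 + Q}$ ($T{\left(Q \right)} = \frac{Q + \frac{-8 + 6}{2 \cdot 6}}{Q - 11} = \frac{Q + \frac{1}{2} \cdot \frac{1}{6} \left(-2\right)}{-11 + Q} = \frac{Q - \frac{1}{6}}{-11 + Q} = \frac{- \frac{1}{6} + Q}{-11 + Q}$)
$\left(\left(-75 - 76\right) + 24\right) - T{\left(-11 \right)} = \left(\left(-75 - 76\right) + 24\right) - \frac{- \frac{1}{6} - 11}{-11 - 11} = \left(-151 + 24\right) - \frac{1}{-22} \left(- \frac{67}{6}\right) = -127 - \left(- \frac{1}{22}\right) \left(- \frac{67}{6}\right) = -127 - \frac{67}{132} = - \frac{16831}{132}$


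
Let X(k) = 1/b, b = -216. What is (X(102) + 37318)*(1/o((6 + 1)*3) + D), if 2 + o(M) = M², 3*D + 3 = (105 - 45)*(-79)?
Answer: -2797292148923/47412 ≈ -5.9000e+7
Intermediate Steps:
D = -1581 (D = -1 + ((105 - 45)*(-79))/3 = -1 + (60*(-79))/3 = -1 + (⅓)*(-4740) = -1 - 1580 = -1581)
o(M) = -2 + M²
X(k) = -1/216 (X(k) = 1/(-216) = -1/216)
(X(102) + 37318)*(1/o((6 + 1)*3) + D) = (-1/216 + 37318)*(1/(-2 + ((6 + 1)*3)²) - 1581) = 8060687*(1/(-2 + (7*3)²) - 1581)/216 = 8060687*(1/(-2 + 21²) - 1581)/216 = 8060687*(1/(-2 + 441) - 1581)/216 = 8060687*(1/439 - 1581)/216 = (8060687/216)*(-694058/439) = -2797292148923/47412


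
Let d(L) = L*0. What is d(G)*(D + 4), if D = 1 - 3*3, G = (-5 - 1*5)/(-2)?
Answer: 0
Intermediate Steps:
G = 5 (G = (-5 - 5)*(-1/2) = -10*(-1/2) = 5)
d(L) = 0
D = -8 (D = 1 - 9 = -8)
d(G)*(D + 4) = 0*(-8 + 4) = 0*(-4) = 0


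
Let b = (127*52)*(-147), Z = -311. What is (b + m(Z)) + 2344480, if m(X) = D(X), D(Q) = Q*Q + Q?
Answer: 1470102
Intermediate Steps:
b = -970788 (b = 6604*(-147) = -970788)
D(Q) = Q + Q² (D(Q) = Q² + Q = Q + Q²)
m(X) = X*(1 + X)
(b + m(Z)) + 2344480 = (-970788 - 311*(1 - 311)) + 2344480 = (-970788 - 311*(-310)) + 2344480 = (-970788 + 96410) + 2344480 = -874378 + 2344480 = 1470102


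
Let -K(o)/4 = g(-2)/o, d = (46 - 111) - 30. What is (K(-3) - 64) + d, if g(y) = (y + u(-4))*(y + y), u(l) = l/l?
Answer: -461/3 ≈ -153.67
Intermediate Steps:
u(l) = 1
g(y) = 2*y*(1 + y) (g(y) = (y + 1)*(y + y) = (1 + y)*(2*y) = 2*y*(1 + y))
d = -95 (d = -65 - 30 = -95)
K(o) = -16/o (K(o) = -4*2*(-2)*(1 - 2)/o = -4*2*(-2)*(-1)/o = -16/o)
(K(-3) - 64) + d = (-16/(-3) - 64) - 95 = (-16*(-1/3) - 64) - 95 = (16/3 - 64) - 95 = -176/3 - 95 = -461/3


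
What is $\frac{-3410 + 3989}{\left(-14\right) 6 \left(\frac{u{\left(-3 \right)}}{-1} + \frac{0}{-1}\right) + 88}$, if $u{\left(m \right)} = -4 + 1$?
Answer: $- \frac{579}{164} \approx -3.5305$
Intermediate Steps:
$u{\left(m \right)} = -3$
$\frac{-3410 + 3989}{\left(-14\right) 6 \left(\frac{u{\left(-3 \right)}}{-1} + \frac{0}{-1}\right) + 88} = \frac{-3410 + 3989}{\left(-14\right) 6 \left(- \frac{3}{-1} + \frac{0}{-1}\right) + 88} = \frac{579}{- 84 \left(\left(-3\right) \left(-1\right) + 0 \left(-1\right)\right) + 88} = \frac{579}{- 84 \left(3 + 0\right) + 88} = \frac{579}{\left(-84\right) 3 + 88} = \frac{579}{-252 + 88} = \frac{579}{-164} = 579 \left(- \frac{1}{164}\right) = - \frac{579}{164}$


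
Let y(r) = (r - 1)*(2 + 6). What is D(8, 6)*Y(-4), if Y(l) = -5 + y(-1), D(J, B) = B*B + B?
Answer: -882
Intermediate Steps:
y(r) = -8 + 8*r (y(r) = (-1 + r)*8 = -8 + 8*r)
D(J, B) = B + B² (D(J, B) = B² + B = B + B²)
Y(l) = -21 (Y(l) = -5 + (-8 + 8*(-1)) = -5 + (-8 - 8) = -5 - 16 = -21)
D(8, 6)*Y(-4) = (6*(1 + 6))*(-21) = (6*7)*(-21) = 42*(-21) = -882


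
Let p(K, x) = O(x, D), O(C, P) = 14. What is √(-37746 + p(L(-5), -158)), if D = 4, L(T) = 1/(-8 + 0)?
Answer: 2*I*√9433 ≈ 194.25*I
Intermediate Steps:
L(T) = -⅛ (L(T) = 1/(-8) = -⅛)
p(K, x) = 14
√(-37746 + p(L(-5), -158)) = √(-37746 + 14) = √(-37732) = 2*I*√9433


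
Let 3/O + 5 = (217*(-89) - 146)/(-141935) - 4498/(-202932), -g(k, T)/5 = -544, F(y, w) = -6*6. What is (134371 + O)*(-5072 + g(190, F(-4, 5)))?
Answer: -22032429592857320112/69714244841 ≈ -3.1604e+8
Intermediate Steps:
F(y, w) = -36
g(k, T) = 2720 (g(k, T) = -5*(-544) = 2720)
O = -43204730130/69714244841 (O = 3/(-5 + ((217*(-89) - 146)/(-141935) - 4498/(-202932))) = 3/(-5 + ((-19313 - 146)*(-1/141935) - 4498*(-1/202932))) = 3/(-5 + (-19459*(-1/141935) + 2249/101466)) = 3/(-5 + (19459/141935 + 2249/101466)) = 3/(-5 + 2293638709/14401576710) = 3/(-69714244841/14401576710) = 3*(-14401576710/69714244841) = -43204730130/69714244841 ≈ -0.61974)
(134371 + O)*(-5072 + g(190, F(-4, 5))) = (134371 - 43204730130/69714244841)*(-5072 + 2720) = (9367529588799881/69714244841)*(-2352) = -22032429592857320112/69714244841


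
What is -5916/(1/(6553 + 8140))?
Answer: -86923788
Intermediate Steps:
-5916/(1/(6553 + 8140)) = -5916/(1/14693) = -5916/1/14693 = -5916*14693 = -86923788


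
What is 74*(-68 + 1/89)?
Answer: -447774/89 ≈ -5031.2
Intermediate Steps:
74*(-68 + 1/89) = 74*(-6051/89) = -447774/89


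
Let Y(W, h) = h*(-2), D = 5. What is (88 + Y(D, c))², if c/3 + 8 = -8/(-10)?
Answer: 430336/25 ≈ 17213.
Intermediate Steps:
c = -108/5 (c = -24 + 3*(-8/(-10)) = -24 + 3*(-8*(-⅒)) = -24 + 3*(⅘) = -24 + 12/5 = -108/5 ≈ -21.600)
Y(W, h) = -2*h
(88 + Y(D, c))² = (88 - 2*(-108/5))² = (88 + 216/5)² = (656/5)² = 430336/25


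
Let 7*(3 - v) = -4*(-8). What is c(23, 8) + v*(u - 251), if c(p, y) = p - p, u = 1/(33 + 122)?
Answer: 427944/1085 ≈ 394.42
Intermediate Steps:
u = 1/155 ≈ 0.0064516
c(p, y) = 0
v = -11/7 (v = 3 - (-4)*(-8)/7 = 3 - ⅐*32 = 3 - 32/7 = -11/7 ≈ -1.5714)
c(23, 8) + v*(u - 251) = 0 - 11*(1/155 - 251)/7 = 0 - 11/7*(-38904/155) = 0 + 427944/1085 = 427944/1085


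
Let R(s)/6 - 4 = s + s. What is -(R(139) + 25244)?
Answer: -26936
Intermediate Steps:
R(s) = 24 + 12*s (R(s) = 24 + 6*(s + s) = 24 + 6*(2*s) = 24 + 12*s)
-(R(139) + 25244) = -((24 + 12*139) + 25244) = -((24 + 1668) + 25244) = -(1692 + 25244) = -1*26936 = -26936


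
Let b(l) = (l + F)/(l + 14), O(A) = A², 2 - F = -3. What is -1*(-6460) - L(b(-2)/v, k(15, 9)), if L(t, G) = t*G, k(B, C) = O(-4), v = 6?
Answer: 19378/3 ≈ 6459.3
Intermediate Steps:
F = 5 (F = 2 - 1*(-3) = 2 + 3 = 5)
b(l) = (5 + l)/(14 + l) (b(l) = (l + 5)/(l + 14) = (5 + l)/(14 + l))
k(B, C) = 16 (k(B, C) = (-4)² = 16)
L(t, G) = G*t
-1*(-6460) - L(b(-2)/v, k(15, 9)) = -1*(-6460) - 16*((5 - 2)/(14 - 2))/6 = 6460 - 16*(3/12)*(⅙) = 6460 - 16*((1/12)*3)*(⅙) = 6460 - 16*(¼)*(⅙) = 6460 - 16/24 = 6460 - 1*⅔ = 6460 - ⅔ = 19378/3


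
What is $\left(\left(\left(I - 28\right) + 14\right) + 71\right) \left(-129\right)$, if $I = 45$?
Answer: $-13158$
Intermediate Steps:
$\left(\left(\left(I - 28\right) + 14\right) + 71\right) \left(-129\right) = \left(\left(\left(45 - 28\right) + 14\right) + 71\right) \left(-129\right) = \left(\left(17 + 14\right) + 71\right) \left(-129\right) = \left(31 + 71\right) \left(-129\right) = 102 \left(-129\right) = -13158$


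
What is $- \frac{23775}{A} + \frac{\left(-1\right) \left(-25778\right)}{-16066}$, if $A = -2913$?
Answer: $\frac{51146306}{7800043} \approx 6.5572$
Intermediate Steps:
$- \frac{23775}{A} + \frac{\left(-1\right) \left(-25778\right)}{-16066} = - \frac{23775}{-2913} + \frac{\left(-1\right) \left(-25778\right)}{-16066} = \left(-23775\right) \left(- \frac{1}{2913}\right) + 25778 \left(- \frac{1}{16066}\right) = \frac{7925}{971} - \frac{12889}{8033} = \frac{51146306}{7800043}$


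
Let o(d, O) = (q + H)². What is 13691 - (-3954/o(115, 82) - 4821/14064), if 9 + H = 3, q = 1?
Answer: 1623161727/117200 ≈ 13850.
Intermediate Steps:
H = -6 (H = -9 + 3 = -6)
o(d, O) = 25 (o(d, O) = (1 - 6)² = (-5)² = 25)
13691 - (-3954/o(115, 82) - 4821/14064) = 13691 - (-3954/25 - 4821/14064) = 13691 - (-3954*1/25 - 4821*1/14064) = 13691 - (-3954/25 - 1607/4688) = 13691 - 1*(-18576527/117200) = 13691 + 18576527/117200 = 1623161727/117200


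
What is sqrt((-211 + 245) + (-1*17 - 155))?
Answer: I*sqrt(138) ≈ 11.747*I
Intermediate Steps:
sqrt((-211 + 245) + (-1*17 - 155)) = sqrt(34 + (-17 - 155)) = sqrt(34 - 172) = sqrt(-138) = I*sqrt(138)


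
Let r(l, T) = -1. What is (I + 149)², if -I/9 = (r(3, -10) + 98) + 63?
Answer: 1666681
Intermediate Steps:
I = -1440 (I = -9*((-1 + 98) + 63) = -9*(97 + 63) = -9*160 = -1440)
(I + 149)² = (-1440 + 149)² = (-1291)² = 1666681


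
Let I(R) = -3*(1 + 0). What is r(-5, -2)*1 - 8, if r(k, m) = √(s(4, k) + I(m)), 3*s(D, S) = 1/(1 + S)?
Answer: -8 + I*√111/6 ≈ -8.0 + 1.7559*I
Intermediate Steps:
s(D, S) = 1/(3*(1 + S))
I(R) = -3 (I(R) = -3*1 = -3)
r(k, m) = √(-3 + 1/(3*(1 + k))) (r(k, m) = √(1/(3*(1 + k)) - 3) = √(-3 + 1/(3*(1 + k))))
r(-5, -2)*1 - 8 = √(-3 + 1/(3*(1 - 5)))*1 - 8 = √(-3 + (⅓)/(-4))*1 - 8 = √(-3 + (⅓)*(-¼))*1 - 8 = √(-3 - 1/12)*1 - 8 = √(-37/12)*1 - 8 = (I*√111/6)*1 - 8 = I*√111/6 - 8 = -8 + I*√111/6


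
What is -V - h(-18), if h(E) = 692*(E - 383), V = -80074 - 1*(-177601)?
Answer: 179965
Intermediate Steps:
V = 97527 (V = -80074 + 177601 = 97527)
h(E) = -265036 + 692*E (h(E) = 692*(-383 + E) = -265036 + 692*E)
-V - h(-18) = -1*97527 - (-265036 + 692*(-18)) = -97527 - (-265036 - 12456) = -97527 - 1*(-277492) = -97527 + 277492 = 179965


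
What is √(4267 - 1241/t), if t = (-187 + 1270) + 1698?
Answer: √3666373374/927 ≈ 65.319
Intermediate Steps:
t = 2781 (t = 1083 + 1698 = 2781)
√(4267 - 1241/t) = √(4267 - 1241/2781) = √(11865286/2781) = √3666373374/927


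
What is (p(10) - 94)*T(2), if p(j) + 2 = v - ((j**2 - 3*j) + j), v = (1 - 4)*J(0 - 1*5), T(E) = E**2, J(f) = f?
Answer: -644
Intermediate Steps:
v = 15 (v = (1 - 4)*(0 - 1*5) = -3*(0 - 5) = -3*(-5) = 15)
p(j) = 13 - j**2 + 2*j (p(j) = -2 + (15 - ((j**2 - 3*j) + j)) = -2 + (15 - (j**2 - 2*j)) = -2 + (15 + (-j**2 + 2*j)) = -2 + (15 - j**2 + 2*j) = 13 - j**2 + 2*j)
(p(10) - 94)*T(2) = ((13 - 1*10**2 + 2*10) - 94)*2**2 = ((13 - 1*100 + 20) - 94)*4 = ((13 - 100 + 20) - 94)*4 = (-67 - 94)*4 = -161*4 = -644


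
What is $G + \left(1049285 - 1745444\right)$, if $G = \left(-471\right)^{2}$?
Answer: $-474318$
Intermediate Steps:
$G = 221841$
$G + \left(1049285 - 1745444\right) = 221841 + \left(1049285 - 1745444\right) = 221841 - 696159 = -474318$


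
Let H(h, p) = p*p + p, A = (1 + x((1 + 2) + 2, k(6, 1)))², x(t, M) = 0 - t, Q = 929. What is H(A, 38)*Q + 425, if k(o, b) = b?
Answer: 1377203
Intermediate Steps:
x(t, M) = -t
A = 16 (A = (1 - ((1 + 2) + 2))² = (1 - (3 + 2))² = (1 - 1*5)² = (1 - 5)² = (-4)² = 16)
H(h, p) = p + p² (H(h, p) = p² + p = p + p²)
H(A, 38)*Q + 425 = (38*(1 + 38))*929 + 425 = (38*39)*929 + 425 = 1482*929 + 425 = 1376778 + 425 = 1377203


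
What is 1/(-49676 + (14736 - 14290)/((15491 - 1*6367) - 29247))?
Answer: -20123/999630594 ≈ -2.0130e-5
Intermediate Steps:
1/(-49676 + (14736 - 14290)/((15491 - 1*6367) - 29247)) = 1/(-49676 + 446/((15491 - 6367) - 29247)) = 1/(-49676 + 446/(9124 - 29247)) = 1/(-49676 + 446/(-20123)) = 1/(-49676 + 446*(-1/20123)) = 1/(-49676 - 446/20123) = 1/(-999630594/20123) = -20123/999630594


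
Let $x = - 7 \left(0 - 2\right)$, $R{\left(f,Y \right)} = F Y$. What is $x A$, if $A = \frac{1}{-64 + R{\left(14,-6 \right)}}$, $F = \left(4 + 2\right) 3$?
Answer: $- \frac{7}{86} \approx -0.081395$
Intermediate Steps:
$F = 18$ ($F = 6 \cdot 3 = 18$)
$R{\left(f,Y \right)} = 18 Y$
$x = 14$ ($x = \left(-7\right) \left(-2\right) = 14$)
$A = - \frac{1}{172}$ ($A = \frac{1}{-64 + 18 \left(-6\right)} = \frac{1}{-64 - 108} = \frac{1}{-172} = - \frac{1}{172} \approx -0.005814$)
$x A = 14 \left(- \frac{1}{172}\right) = - \frac{7}{86}$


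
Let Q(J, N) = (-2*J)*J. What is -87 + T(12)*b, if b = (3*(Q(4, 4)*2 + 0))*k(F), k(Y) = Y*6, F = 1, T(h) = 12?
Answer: -13911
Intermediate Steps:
k(Y) = 6*Y
Q(J, N) = -2*J²
b = -1152 (b = (3*(-2*4²*2 + 0))*(6*1) = (3*(-2*16*2 + 0))*6 = (3*(-32*2 + 0))*6 = (3*(-64 + 0))*6 = (3*(-64))*6 = -192*6 = -1152)
-87 + T(12)*b = -87 + 12*(-1152) = -87 - 13824 = -13911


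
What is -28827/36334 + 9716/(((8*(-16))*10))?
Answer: -48739963/5813440 ≈ -8.3840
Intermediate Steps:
-28827/36334 + 9716/(((8*(-16))*10)) = -28827*1/36334 + 9716/((-128*10)) = -28827/36334 + 9716/(-1280) = -28827/36334 + 9716*(-1/1280) = -28827/36334 - 2429/320 = -48739963/5813440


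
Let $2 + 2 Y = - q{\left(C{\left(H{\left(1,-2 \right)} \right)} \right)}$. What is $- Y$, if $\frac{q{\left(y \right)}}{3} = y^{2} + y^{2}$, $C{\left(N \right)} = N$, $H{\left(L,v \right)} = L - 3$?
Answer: $13$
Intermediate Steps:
$H{\left(L,v \right)} = -3 + L$ ($H{\left(L,v \right)} = L - 3 = -3 + L$)
$q{\left(y \right)} = 6 y^{2}$ ($q{\left(y \right)} = 3 \left(y^{2} + y^{2}\right) = 3 \cdot 2 y^{2} = 6 y^{2}$)
$Y = -13$ ($Y = -1 + \frac{\left(-1\right) 6 \left(-3 + 1\right)^{2}}{2} = -1 + \frac{\left(-1\right) 6 \left(-2\right)^{2}}{2} = -1 + \frac{\left(-1\right) 6 \cdot 4}{2} = -1 + \frac{\left(-1\right) 24}{2} = -1 + \frac{1}{2} \left(-24\right) = -1 - 12 = -13$)
$- Y = \left(-1\right) \left(-13\right) = 13$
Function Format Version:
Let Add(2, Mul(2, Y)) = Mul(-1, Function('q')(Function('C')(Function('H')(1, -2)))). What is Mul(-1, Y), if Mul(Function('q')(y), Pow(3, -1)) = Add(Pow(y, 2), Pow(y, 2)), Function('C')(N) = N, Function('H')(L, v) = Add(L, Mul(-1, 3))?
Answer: 13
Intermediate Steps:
Function('H')(L, v) = Add(-3, L) (Function('H')(L, v) = Add(L, -3) = Add(-3, L))
Function('q')(y) = Mul(6, Pow(y, 2)) (Function('q')(y) = Mul(3, Add(Pow(y, 2), Pow(y, 2))) = Mul(3, Mul(2, Pow(y, 2))) = Mul(6, Pow(y, 2)))
Y = -13 (Y = Add(-1, Mul(Rational(1, 2), Mul(-1, Mul(6, Pow(Add(-3, 1), 2))))) = Add(-1, Mul(Rational(1, 2), Mul(-1, Mul(6, Pow(-2, 2))))) = Add(-1, Mul(Rational(1, 2), Mul(-1, Mul(6, 4)))) = Add(-1, Mul(Rational(1, 2), Mul(-1, 24))) = Add(-1, Mul(Rational(1, 2), -24)) = Add(-1, -12) = -13)
Mul(-1, Y) = Mul(-1, -13) = 13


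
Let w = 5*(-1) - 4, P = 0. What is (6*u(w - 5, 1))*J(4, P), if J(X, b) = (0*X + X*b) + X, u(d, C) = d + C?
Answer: -312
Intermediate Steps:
w = -9 (w = -5 - 4 = -9)
u(d, C) = C + d
J(X, b) = X + X*b (J(X, b) = (0 + X*b) + X = X*b + X = X + X*b)
(6*u(w - 5, 1))*J(4, P) = (6*(1 + (-9 - 5)))*(4*(1 + 0)) = (6*(1 - 14))*(4*1) = (6*(-13))*4 = -78*4 = -312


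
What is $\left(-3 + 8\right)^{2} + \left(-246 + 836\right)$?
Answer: $615$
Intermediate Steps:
$\left(-3 + 8\right)^{2} + \left(-246 + 836\right) = 5^{2} + 590 = 25 + 590 = 615$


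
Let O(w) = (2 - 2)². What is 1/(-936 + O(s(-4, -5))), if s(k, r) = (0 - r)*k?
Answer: -1/936 ≈ -0.0010684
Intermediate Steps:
s(k, r) = -k*r (s(k, r) = (-r)*k = -k*r)
O(w) = 0 (O(w) = 0² = 0)
1/(-936 + O(s(-4, -5))) = 1/(-936 + 0) = 1/(-936) = -1/936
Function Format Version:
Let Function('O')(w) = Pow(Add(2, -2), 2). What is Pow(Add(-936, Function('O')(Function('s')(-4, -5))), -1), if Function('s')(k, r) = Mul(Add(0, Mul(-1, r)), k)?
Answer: Rational(-1, 936) ≈ -0.0010684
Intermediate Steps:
Function('s')(k, r) = Mul(-1, k, r) (Function('s')(k, r) = Mul(Mul(-1, r), k) = Mul(-1, k, r))
Function('O')(w) = 0 (Function('O')(w) = Pow(0, 2) = 0)
Pow(Add(-936, Function('O')(Function('s')(-4, -5))), -1) = Pow(Add(-936, 0), -1) = Pow(-936, -1) = Rational(-1, 936)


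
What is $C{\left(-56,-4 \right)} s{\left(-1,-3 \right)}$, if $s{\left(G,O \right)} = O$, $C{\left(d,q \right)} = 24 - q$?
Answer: $-84$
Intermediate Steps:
$C{\left(-56,-4 \right)} s{\left(-1,-3 \right)} = \left(24 - -4\right) \left(-3\right) = \left(24 + 4\right) \left(-3\right) = 28 \left(-3\right) = -84$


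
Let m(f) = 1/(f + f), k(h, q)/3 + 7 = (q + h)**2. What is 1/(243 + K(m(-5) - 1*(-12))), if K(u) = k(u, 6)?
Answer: 100/118323 ≈ 0.00084514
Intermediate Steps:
k(h, q) = -21 + 3*(h + q)**2 (k(h, q) = -21 + 3*(q + h)**2 = -21 + 3*(h + q)**2)
m(f) = 1/(2*f)
K(u) = -21 + 3*(6 + u)**2 (K(u) = -21 + 3*(u + 6)**2 = -21 + 3*(6 + u)**2)
1/(243 + K(m(-5) - 1*(-12))) = 1/(243 + (-21 + 3*(6 + ((1/2)/(-5) - 1*(-12)))**2)) = 1/(243 + (-21 + 3*(6 + ((1/2)*(-1/5) + 12))**2)) = 1/(243 + (-21 + 3*(6 + (-1/10 + 12))**2)) = 1/(243 + (-21 + 3*(6 + 119/10)**2)) = 1/(243 + (-21 + 3*(179/10)**2)) = 1/(243 + (-21 + 3*(32041/100))) = 1/(243 + (-21 + 96123/100)) = 1/(243 + 94023/100) = 1/(118323/100) = 100/118323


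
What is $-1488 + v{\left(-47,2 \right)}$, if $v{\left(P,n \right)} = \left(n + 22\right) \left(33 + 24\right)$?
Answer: $-120$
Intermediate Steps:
$v{\left(P,n \right)} = 1254 + 57 n$ ($v{\left(P,n \right)} = \left(22 + n\right) 57 = 1254 + 57 n$)
$-1488 + v{\left(-47,2 \right)} = -1488 + \left(1254 + 57 \cdot 2\right) = -1488 + \left(1254 + 114\right) = -1488 + 1368 = -120$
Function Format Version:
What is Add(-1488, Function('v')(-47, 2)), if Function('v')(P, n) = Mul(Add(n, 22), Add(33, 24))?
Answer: -120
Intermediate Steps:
Function('v')(P, n) = Add(1254, Mul(57, n)) (Function('v')(P, n) = Mul(Add(22, n), 57) = Add(1254, Mul(57, n)))
Add(-1488, Function('v')(-47, 2)) = Add(-1488, Add(1254, Mul(57, 2))) = Add(-1488, Add(1254, 114)) = Add(-1488, 1368) = -120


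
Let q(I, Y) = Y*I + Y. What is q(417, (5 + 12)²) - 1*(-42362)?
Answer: 163164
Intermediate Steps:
q(I, Y) = Y + I*Y (q(I, Y) = I*Y + Y = Y + I*Y)
q(417, (5 + 12)²) - 1*(-42362) = (5 + 12)²*(1 + 417) - 1*(-42362) = 17²*418 + 42362 = 289*418 + 42362 = 120802 + 42362 = 163164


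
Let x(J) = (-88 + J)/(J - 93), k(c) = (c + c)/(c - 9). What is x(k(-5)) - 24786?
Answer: -16011145/646 ≈ -24785.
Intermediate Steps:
k(c) = 2*c/(-9 + c) (k(c) = (2*c)/(-9 + c) = 2*c/(-9 + c))
x(J) = (-88 + J)/(-93 + J)
x(k(-5)) - 24786 = (-88 + 2*(-5)/(-9 - 5))/(-93 + 2*(-5)/(-9 - 5)) - 24786 = (-88 + 2*(-5)/(-14))/(-93 + 2*(-5)/(-14)) - 24786 = (-88 + 2*(-5)*(-1/14))/(-93 + 2*(-5)*(-1/14)) - 24786 = (-88 + 5/7)/(-93 + 5/7) - 24786 = -611/7/(-646/7) - 24786 = -7/646*(-611/7) - 24786 = 611/646 - 24786 = -16011145/646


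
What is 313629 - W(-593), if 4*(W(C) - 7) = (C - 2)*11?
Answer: 1261033/4 ≈ 3.1526e+5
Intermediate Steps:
W(C) = 3/2 + 11*C/4 (W(C) = 7 + ((C - 2)*11)/4 = 7 + ((-2 + C)*11)/4 = 7 + (-22 + 11*C)/4 = 7 + (-11/2 + 11*C/4) = 3/2 + 11*C/4)
313629 - W(-593) = 313629 - (3/2 + (11/4)*(-593)) = 313629 - (3/2 - 6523/4) = 313629 - 1*(-6517/4) = 313629 + 6517/4 = 1261033/4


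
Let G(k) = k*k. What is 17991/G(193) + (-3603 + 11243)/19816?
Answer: 80136502/92265773 ≈ 0.86854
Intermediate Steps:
G(k) = k**2
17991/G(193) + (-3603 + 11243)/19816 = 17991/(193**2) + (-3603 + 11243)/19816 = 17991/37249 + 7640*(1/19816) = 17991*(1/37249) + 955/2477 = 17991/37249 + 955/2477 = 80136502/92265773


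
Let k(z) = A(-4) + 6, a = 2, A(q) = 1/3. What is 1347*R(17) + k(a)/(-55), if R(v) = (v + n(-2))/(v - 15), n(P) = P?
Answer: 3333787/330 ≈ 10102.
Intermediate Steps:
A(q) = ⅓
k(z) = 19/3 (k(z) = ⅓ + 6 = 19/3)
R(v) = (-2 + v)/(-15 + v) (R(v) = (v - 2)/(v - 15) = (-2 + v)/(-15 + v))
1347*R(17) + k(a)/(-55) = 1347*((-2 + 17)/(-15 + 17)) + (19/3)/(-55) = 1347*(15/2) + (19/3)*(-1/55) = 1347*((½)*15) - 19/165 = 1347*(15/2) - 19/165 = 20205/2 - 19/165 = 3333787/330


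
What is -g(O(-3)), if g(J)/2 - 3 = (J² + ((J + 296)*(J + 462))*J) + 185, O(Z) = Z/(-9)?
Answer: -2476244/27 ≈ -91713.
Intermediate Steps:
O(Z) = -Z/9 (O(Z) = Z*(-⅑) = -Z/9)
g(J) = 376 + 2*J² + 2*J*(296 + J)*(462 + J) (g(J) = 6 + 2*((J² + ((J + 296)*(J + 462))*J) + 185) = 6 + 2*((J² + ((296 + J)*(462 + J))*J) + 185) = 6 + 2*((J² + J*(296 + J)*(462 + J)) + 185) = 6 + 2*(185 + J² + J*(296 + J)*(462 + J)) = 6 + (370 + 2*J² + 2*J*(296 + J)*(462 + J)) = 376 + 2*J² + 2*J*(296 + J)*(462 + J))
-g(O(-3)) = -(376 + 2*(-⅑*(-3))³ + 1518*(-⅑*(-3))² + 273504*(-⅑*(-3))) = -(376 + 2*(⅓)³ + 1518*(⅓)² + 273504*(⅓)) = -(376 + 2*(1/27) + 1518*(⅑) + 91168) = -(376 + 2/27 + 506/3 + 91168) = -1*2476244/27 = -2476244/27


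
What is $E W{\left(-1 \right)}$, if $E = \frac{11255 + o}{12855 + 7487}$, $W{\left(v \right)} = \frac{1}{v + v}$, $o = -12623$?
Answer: $\frac{342}{10171} \approx 0.033625$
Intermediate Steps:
$W{\left(v \right)} = \frac{1}{2 v}$
$E = - \frac{684}{10171}$ ($E = \frac{11255 - 12623}{12855 + 7487} = - \frac{1368}{20342} = \left(-1368\right) \frac{1}{20342} = - \frac{684}{10171} \approx -0.06725$)
$E W{\left(-1 \right)} = - \frac{684 \frac{1}{2 \left(-1\right)}}{10171} = - \frac{684 \cdot \frac{1}{2} \left(-1\right)}{10171} = \left(- \frac{684}{10171}\right) \left(- \frac{1}{2}\right) = \frac{342}{10171}$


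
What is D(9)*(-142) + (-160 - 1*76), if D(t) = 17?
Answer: -2650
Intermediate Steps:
D(9)*(-142) + (-160 - 1*76) = 17*(-142) + (-160 - 1*76) = -2414 + (-160 - 76) = -2414 - 236 = -2650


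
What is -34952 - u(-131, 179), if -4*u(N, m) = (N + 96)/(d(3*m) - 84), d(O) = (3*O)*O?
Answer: -120937135619/3460092 ≈ -34952.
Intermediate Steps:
d(O) = 3*O²
u(N, m) = -(96 + N)/(4*(-84 + 27*m²)) (u(N, m) = -(N + 96)/(4*(3*(3*m)² - 84)) = -(96 + N)/(4*(3*(9*m²) - 84)) = -(96 + N)/(4*(27*m² - 84)) = -(96 + N)/(4*(-84 + 27*m²)))
-34952 - u(-131, 179) = -34952 - (-96 - 1*(-131))/(12*(-28 + 9*179²)) = -34952 - (-96 + 131)/(12*(-28 + 9*32041)) = -34952 - 35/(12*(-28 + 288369)) = -34952 - 35/(12*288341) = -34952 - 1*35/3460092 = -34952 - 35/3460092 = -120937135619/3460092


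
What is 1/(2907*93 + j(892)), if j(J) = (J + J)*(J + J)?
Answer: 1/3453007 ≈ 2.8960e-7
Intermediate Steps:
j(J) = 4*J**2 (j(J) = (2*J)*(2*J) = 4*J**2)
1/(2907*93 + j(892)) = 1/(2907*93 + 4*892**2) = 1/(270351 + 4*795664) = 1/(270351 + 3182656) = 1/3453007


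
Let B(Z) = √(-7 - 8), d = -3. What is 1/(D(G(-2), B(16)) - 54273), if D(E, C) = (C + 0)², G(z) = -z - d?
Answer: -1/54288 ≈ -1.8420e-5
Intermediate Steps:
B(Z) = I*√15 (B(Z) = √(-15) = I*√15)
G(z) = 3 - z (G(z) = -z - 1*(-3) = -z + 3 = 3 - z)
D(E, C) = C²
1/(D(G(-2), B(16)) - 54273) = 1/((I*√15)² - 54273) = 1/(-15 - 54273) = 1/(-54288) = -1/54288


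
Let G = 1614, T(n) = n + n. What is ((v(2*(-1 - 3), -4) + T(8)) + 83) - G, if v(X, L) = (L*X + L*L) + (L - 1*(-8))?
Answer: -1463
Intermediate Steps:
v(X, L) = 8 + L + L² + L*X (v(X, L) = (L*X + L²) + (L + 8) = (L² + L*X) + (8 + L) = 8 + L + L² + L*X)
T(n) = 2*n
((v(2*(-1 - 3), -4) + T(8)) + 83) - G = (((8 - 4 + (-4)² - 8*(-1 - 3)) + 2*8) + 83) - 1*1614 = (((8 - 4 + 16 - 8*(-4)) + 16) + 83) - 1614 = (((8 - 4 + 16 - 4*(-8)) + 16) + 83) - 1614 = (((8 - 4 + 16 + 32) + 16) + 83) - 1614 = ((52 + 16) + 83) - 1614 = (68 + 83) - 1614 = 151 - 1614 = -1463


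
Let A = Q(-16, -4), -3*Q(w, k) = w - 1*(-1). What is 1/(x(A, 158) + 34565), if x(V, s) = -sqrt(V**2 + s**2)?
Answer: 34565/1194714236 + sqrt(24989)/1194714236 ≈ 2.9064e-5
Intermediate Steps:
Q(w, k) = -1/3 - w/3 (Q(w, k) = -(w - 1*(-1))/3 = -(w + 1)/3 = -(1 + w)/3 = -1/3 - w/3)
A = 5 (A = -1/3 - 1/3*(-16) = -1/3 + 16/3 = 5)
1/(x(A, 158) + 34565) = 1/(-sqrt(5**2 + 158**2) + 34565) = 1/(-sqrt(25 + 24964) + 34565) = 1/(-sqrt(24989) + 34565) = 1/(34565 - sqrt(24989))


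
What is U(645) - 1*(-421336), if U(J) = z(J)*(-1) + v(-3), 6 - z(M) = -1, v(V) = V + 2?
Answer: 421328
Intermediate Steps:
v(V) = 2 + V
z(M) = 7 (z(M) = 6 - 1*(-1) = 6 + 1 = 7)
U(J) = -8 (U(J) = 7*(-1) + (2 - 3) = -7 - 1 = -8)
U(645) - 1*(-421336) = -8 - 1*(-421336) = -8 + 421336 = 421328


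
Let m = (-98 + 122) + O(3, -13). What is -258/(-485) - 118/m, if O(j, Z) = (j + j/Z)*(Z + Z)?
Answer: 34807/11640 ≈ 2.9903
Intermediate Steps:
O(j, Z) = 2*Z*(j + j/Z) (O(j, Z) = (j + j/Z)*(2*Z) = 2*Z*(j + j/Z))
m = -48 (m = (-98 + 122) + 2*3*(1 - 13) = 24 + 2*3*(-12) = 24 - 72 = -48)
-258/(-485) - 118/m = -258/(-485) - 118/(-48) = -258*(-1/485) - 118*(-1/48) = 258/485 + 59/24 = 34807/11640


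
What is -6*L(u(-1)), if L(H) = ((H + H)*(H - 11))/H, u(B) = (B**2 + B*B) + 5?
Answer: 48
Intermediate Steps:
u(B) = 5 + 2*B**2 (u(B) = (B**2 + B**2) + 5 = 2*B**2 + 5 = 5 + 2*B**2)
L(H) = -22 + 2*H (L(H) = ((2*H)*(-11 + H))/H = (2*H*(-11 + H))/H = -22 + 2*H)
-6*L(u(-1)) = -6*(-22 + 2*(5 + 2*(-1)**2)) = -6*(-22 + 2*(5 + 2*1)) = -6*(-22 + 2*(5 + 2)) = -6*(-22 + 2*7) = -6*(-22 + 14) = -6*(-8) = 48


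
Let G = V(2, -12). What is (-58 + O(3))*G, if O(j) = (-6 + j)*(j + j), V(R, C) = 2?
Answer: -152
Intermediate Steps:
G = 2
O(j) = 2*j*(-6 + j) (O(j) = (-6 + j)*(2*j) = 2*j*(-6 + j))
(-58 + O(3))*G = (-58 + 2*3*(-6 + 3))*2 = (-58 + 2*3*(-3))*2 = (-58 - 18)*2 = -76*2 = -152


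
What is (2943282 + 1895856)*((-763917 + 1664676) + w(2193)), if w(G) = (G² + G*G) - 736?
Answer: 50900574674898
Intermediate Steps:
w(G) = -736 + 2*G² (w(G) = (G² + G²) - 736 = 2*G² - 736 = -736 + 2*G²)
(2943282 + 1895856)*((-763917 + 1664676) + w(2193)) = (2943282 + 1895856)*((-763917 + 1664676) + (-736 + 2*2193²)) = 4839138*(900759 + (-736 + 2*4809249)) = 4839138*(900759 + (-736 + 9618498)) = 4839138*(900759 + 9617762) = 4839138*10518521 = 50900574674898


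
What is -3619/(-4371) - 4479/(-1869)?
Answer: 186820/57939 ≈ 3.2244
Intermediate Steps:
-3619/(-4371) - 4479/(-1869) = -3619*(-1/4371) - 4479*(-1/1869) = 77/93 + 1493/623 = 186820/57939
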